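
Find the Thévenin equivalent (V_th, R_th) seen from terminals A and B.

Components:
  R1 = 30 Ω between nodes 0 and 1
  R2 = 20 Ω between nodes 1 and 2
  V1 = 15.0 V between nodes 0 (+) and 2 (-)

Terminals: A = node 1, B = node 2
Step 1 — V_th is the open-circuit voltage V_A - V_B (nothing connected across the terminals).
Nodal analysis, taking node 2 as the 0 V reference.
Source V1 fixes V_0 = 15 V.
KCL at each unknown node (sum of currents leaving = 0; resistances in Ω):
  Node 1: (V_1 - 15)/30 + (V_1 - 0)/20 = 0
Collecting terms: 0.08333 × V_1 = 0.5  =>  V_1 = 6 V
V_th = V_1 - V_2 = 6 - 0 = 6 V
Step 2 — R_th: zero the source — replace V1 by a short circuit (node 2 merges into node 0) — and find the resistance seen between A (node 1) and B (node 0).
Reduce the network between node 1 (A) and node 0 (B) by series/parallel combination:
  Rp1 = R1 ‖ R2 (parallel, both between nodes 0 and 1) = 1/(1/30 + 1/20) = 12 Ω
R_th = 12 Ω

Final answer: V_th = 6 V, R_th = 12 Ω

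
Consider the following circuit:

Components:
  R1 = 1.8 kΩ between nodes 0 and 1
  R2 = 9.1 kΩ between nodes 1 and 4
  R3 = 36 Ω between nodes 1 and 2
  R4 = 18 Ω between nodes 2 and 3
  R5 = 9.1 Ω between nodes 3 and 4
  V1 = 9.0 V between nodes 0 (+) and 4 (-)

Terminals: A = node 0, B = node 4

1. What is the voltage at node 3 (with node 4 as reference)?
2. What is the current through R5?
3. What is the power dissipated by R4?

Nodal analysis, taking node 4 as the 0 V reference.
Source V1 fixes V_0 = 9 V.
KCL at each unknown node (sum of currents leaving = 0; resistances in Ω):
  Node 1: (V_1 - 9)/1800 + (V_1 - 0)/9100 + (V_1 - V_2)/36 = 0
  Node 2: (V_2 - V_1)/36 + (V_2 - V_3)/18 = 0
  Node 3: (V_3 - V_2)/18 + (V_3 - 0)/9.1 = 0
Collecting terms (coefficients in siemens):
  0.02844·V_1 - 0.02778·V_2 = 0.005
  0.08333·V_2 - 0.02778·V_1 - 0.05556·V_3 = 0
  0.1654·V_3 - 0.05556·V_2 = 0
Solving these 3 simultaneous equations (Gaussian elimination) gives:
  V_1 = 0.3028 V, V_2 = 0.13 V, V_3 = 0.04367 V
Part 1:
  Read off the nodal solution: V_3 = 0.04367 V
Part 2:
  I_R5 = (V_3 - V_4)/R5 = (0.04367 - 0)/9.1 = 0.004799 A
  Magnitude: I_R5 = 0.004799 A
Part 3:
  I_R4 = (V_2 - V_3)/R4 = (0.13 - 0.04367)/18 = 0.004799 A
  P_R4 = I_R4² × R4 = (0.004799)² × 18 = 0.0004145 W

Final answers:
1. V_3 = 0.04367 V
2. I_R5 = 0.004799 A
3. P_R4 = 0.0004145 W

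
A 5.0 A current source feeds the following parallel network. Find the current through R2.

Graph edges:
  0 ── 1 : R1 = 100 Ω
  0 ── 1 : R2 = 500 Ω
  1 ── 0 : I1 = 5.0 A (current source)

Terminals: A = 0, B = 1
All resistors sit directly between nodes 0 and 1, so they are in parallel and share one voltage V; the full source current 5 A splits among them.
1/R_par = 1/100 + 1/500 = 0.012 S  =>  R_par = 83.33 Ω
V = I × R_par = 5 × 83.33 = 416.7 V
I_R2 = V/R2 = 416.7/500 = 0.8333 A

Final answer: 0.8333 A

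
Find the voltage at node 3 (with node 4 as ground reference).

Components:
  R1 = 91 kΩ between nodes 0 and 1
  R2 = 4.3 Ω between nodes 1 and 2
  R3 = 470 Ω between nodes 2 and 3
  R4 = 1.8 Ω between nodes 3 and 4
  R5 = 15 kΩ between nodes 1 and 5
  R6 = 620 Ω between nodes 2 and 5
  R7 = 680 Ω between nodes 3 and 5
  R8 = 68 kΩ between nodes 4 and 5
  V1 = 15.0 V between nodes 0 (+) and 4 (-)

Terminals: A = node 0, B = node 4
Nodal analysis, taking node 4 as the 0 V reference.
Source V1 fixes V_0 = 15 V.
KCL at each unknown node (sum of currents leaving = 0; resistances in Ω):
  Node 1: (V_1 - 15)/91000 + (V_1 - V_2)/4.3 + (V_1 - V_5)/15000 = 0
  Node 2: (V_2 - V_1)/4.3 + (V_2 - V_3)/470 + (V_2 - V_5)/620 = 0
  Node 3: (V_3 - V_2)/470 + (V_3 - 0)/1.8 + (V_3 - V_5)/680 = 0
  Node 5: (V_5 - V_1)/15000 + (V_5 - V_2)/620 + (V_5 - V_3)/680 + (V_5 - 0)/68000 = 0
Collecting terms (coefficients in siemens):
  0.2326·V_1 - 0.2326·V_2 - 0.00006667·V_5 = 0.0001648
  0.2363·V_2 - 0.2326·V_1 - 0.002128·V_3 - 0.001613·V_5 = 0
  0.5592·V_3 - 0.002128·V_2 - 0.001471·V_5 = 0
  0.003165·V_5 - 0.00006667·V_1 - 0.001613·V_2 - 0.001471·V_3 = 0
Solving these 4 simultaneous equations (Gaussian elimination) gives:
  V_1 = 0.0573 V, V_2 = 0.0566 V, V_3 = 0.0002948 V, V_5 = 0.03019 V
The requested potential is V_3 = 0.0002948 V.

Final answer: V_3 = 0.0002948 V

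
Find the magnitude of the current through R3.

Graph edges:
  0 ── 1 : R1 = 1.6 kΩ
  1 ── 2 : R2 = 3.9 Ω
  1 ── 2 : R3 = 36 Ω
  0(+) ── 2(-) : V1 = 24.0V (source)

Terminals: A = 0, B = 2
Nodal analysis, taking node 2 as the 0 V reference.
Source V1 fixes V_0 = 24 V.
KCL at each unknown node (sum of currents leaving = 0; resistances in Ω):
  Node 1: (V_1 - 24)/1600 + (V_1 - 0)/3.9 + (V_1 - 0)/36 = 0
Collecting terms: 0.2848 × V_1 = 0.015  =>  V_1 = 0.05267 V
I_R3 = (V_1 - V_2)/R3 = (0.05267 - 0)/36 = 0.001463 A
|I_R3| = 0.001463 A

Final answer: |I_R3| = 0.001463 A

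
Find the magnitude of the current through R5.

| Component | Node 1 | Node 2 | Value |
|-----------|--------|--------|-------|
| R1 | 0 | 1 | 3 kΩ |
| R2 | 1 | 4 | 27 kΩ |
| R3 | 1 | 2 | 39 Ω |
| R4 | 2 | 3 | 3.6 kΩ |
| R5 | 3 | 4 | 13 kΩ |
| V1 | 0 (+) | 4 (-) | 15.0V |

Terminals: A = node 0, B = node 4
Nodal analysis, taking node 4 as the 0 V reference.
Source V1 fixes V_0 = 15 V.
KCL at each unknown node (sum of currents leaving = 0; resistances in Ω):
  Node 1: (V_1 - 15)/3000 + (V_1 - 0)/27000 + (V_1 - V_2)/39 = 0
  Node 2: (V_2 - V_1)/39 + (V_2 - V_3)/3600 = 0
  Node 3: (V_3 - V_2)/3600 + (V_3 - 0)/13000 = 0
Collecting terms (coefficients in siemens):
  0.02601·V_1 - 0.02564·V_2 = 0.005
  0.02592·V_2 - 0.02564·V_1 - 0.0002778·V_3 = 0
  0.0003547·V_3 - 0.0002778·V_2 = 0
Solving these 3 simultaneous equations (Gaussian elimination) gives:
  V_1 = 11.62 V, V_2 = 11.59 V, V_3 = 9.075 V
I_R5 = (V_3 - V_4)/R5 = (9.075 - 0)/13000 = 0.0006981 A
|I_R5| = 0.0006981 A

Final answer: |I_R5| = 0.0006981 A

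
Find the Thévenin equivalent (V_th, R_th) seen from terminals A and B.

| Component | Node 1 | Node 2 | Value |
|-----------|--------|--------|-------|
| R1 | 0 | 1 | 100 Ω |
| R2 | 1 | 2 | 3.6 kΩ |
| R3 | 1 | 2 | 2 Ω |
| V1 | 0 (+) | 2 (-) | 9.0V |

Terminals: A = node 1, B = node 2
Step 1 — V_th is the open-circuit voltage V_A - V_B (nothing connected across the terminals).
Nodal analysis, taking node 2 as the 0 V reference.
Source V1 fixes V_0 = 9 V.
KCL at each unknown node (sum of currents leaving = 0; resistances in Ω):
  Node 1: (V_1 - 9)/100 + (V_1 - 0)/3600 + (V_1 - 0)/2 = 0
Collecting terms: 0.5103 × V_1 = 0.09  =>  V_1 = 0.1764 V
V_th = V_1 - V_2 = 0.1764 - 0 = 0.1764 V
Step 2 — R_th: zero the source — replace V1 by a short circuit (node 2 merges into node 0) — and find the resistance seen between A (node 1) and B (node 0).
Reduce the network between node 1 (A) and node 0 (B) by series/parallel combination:
  Rp1 = R1 ‖ R2 ‖ R3 (parallel, all between nodes 0 and 1) = 1/(1/100 + 1/3600 + 1/2) = 1.96 Ω
R_th = 1.96 Ω

Final answer: V_th = 0.1764 V, R_th = 1.96 Ω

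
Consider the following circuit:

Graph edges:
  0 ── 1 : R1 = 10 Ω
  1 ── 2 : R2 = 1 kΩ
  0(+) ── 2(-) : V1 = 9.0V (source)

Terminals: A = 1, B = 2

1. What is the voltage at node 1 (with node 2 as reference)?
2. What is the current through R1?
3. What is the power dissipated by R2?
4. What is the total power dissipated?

Nodal analysis, taking node 2 as the 0 V reference.
Source V1 fixes V_0 = 9 V.
KCL at each unknown node (sum of currents leaving = 0; resistances in Ω):
  Node 1: (V_1 - 9)/10 + (V_1 - 0)/1000 = 0
Collecting terms: 0.101 × V_1 = 0.9  =>  V_1 = 8.911 V
Part 1:
  Read off the nodal solution: V_1 = 8.911 V
Part 2:
  I_R1 = (V_0 - V_1)/R1 = (9 - 8.911)/10 = 0.008911 A
  Magnitude: I_R1 = 0.008911 A
Part 3:
  I_R2 = (V_1 - V_2)/R2 = (8.911 - 0)/1000 = 0.008911 A
  P_R2 = I_R2² × R2 = (0.008911)² × 1000 = 0.0794 W
Part 4:
  Power in each resistor, P = (ΔV)²/R:
    P_R1 = (9 - 8.911)²/10 = 0.000794 W
    P_R2 = (8.911 - 0)²/1000 = 0.0794 W
  P_total = P_R1 + P_R2 = 0.0802 W

Final answers:
1. V_1 = 8.911 V
2. I_R1 = 0.008911 A
3. P_R2 = 0.0794 W
4. P_total = 0.0802 W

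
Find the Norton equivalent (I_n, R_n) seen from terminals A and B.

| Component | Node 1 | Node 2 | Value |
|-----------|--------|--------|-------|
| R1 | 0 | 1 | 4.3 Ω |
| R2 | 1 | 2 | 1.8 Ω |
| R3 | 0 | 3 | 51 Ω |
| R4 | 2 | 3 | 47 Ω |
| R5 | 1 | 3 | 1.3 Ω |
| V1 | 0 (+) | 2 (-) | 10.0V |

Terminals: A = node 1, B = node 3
Find the Thévenin equivalent first; then I_n = V_th/R_th and R_n = R_th.
Step 1 — V_th is the open-circuit voltage V_A - V_B (nothing connected across the terminals).
Nodal analysis, taking node 2 as the 0 V reference.
Source V1 fixes V_0 = 10 V.
KCL at each unknown node (sum of currents leaving = 0; resistances in Ω):
  Node 1: (V_1 - 10)/4.3 + (V_1 - 0)/1.8 + (V_1 - V_3)/1.3 = 0
  Node 3: (V_3 - 10)/51 + (V_3 - 0)/47 + (V_3 - V_1)/1.3 = 0
Collecting terms (coefficients in siemens):
  1.557·V_1 - 0.7692·V_3 = 2.326
  0.8101·V_3 - 0.7692·V_1 = 0.1961
Determinant D = (1.557)(0.8101) - (-0.7692)(-0.7692) = 0.6699
V_1 = [(2.326)(0.8101) - (-0.7692)(0.1961)]/D = 3.037 V
V_3 = [(1.557)(0.1961) - (2.326)(-0.7692)]/D = 3.126 V
V_th = V_1 - V_3 = 3.037 - 3.126 = -0.08875 V
Step 2 — R_th: zero the source — replace V1 by a short circuit (node 2 merges into node 0) — and find the resistance seen between A (node 1) and B (node 3).
Reduce the network between node 1 (A) and node 3 (B) by series/parallel combination:
  Rp1 = R1 ‖ R2 (parallel, both between nodes 0 and 1) = 1/(1/4.3 + 1/1.8) = 1.269 Ω
  Rp2 = R3 ‖ R4 (parallel, both between nodes 0 and 3) = 1/(1/51 + 1/47) = 24.46 Ω
  Rs1 = Rp1 + Rp2 (series, joined only at node 0) = 1.269 + 24.46 = 25.73 Ω
  Rp3 = R5 ‖ Rs1 (parallel, both between nodes 1 and 3) = 1/(1/1.3 + 1/25.73) = 1.237 Ω
R_th = 1.237 Ω
I_n = V_th/R_th = -0.08875/1.237 = -0.07172 A, and R_n = R_th = 1.237 Ω

Final answer: I_n = -0.07172 A, R_n = 1.237 Ω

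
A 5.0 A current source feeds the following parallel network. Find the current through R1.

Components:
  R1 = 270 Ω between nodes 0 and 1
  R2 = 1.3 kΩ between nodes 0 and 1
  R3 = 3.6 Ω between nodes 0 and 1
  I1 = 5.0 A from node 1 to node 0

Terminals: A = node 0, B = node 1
All resistors sit directly between nodes 0 and 1, so they are in parallel and share one voltage V; the full source current 5 A splits among them.
1/R_par = 1/270 + 1/1300 + 1/3.6 = 0.2823 S  =>  R_par = 3.543 Ω
V = I × R_par = 5 × 3.543 = 17.71 V
I_R1 = V/R1 = 17.71/270 = 0.06561 A

Final answer: 0.06561 A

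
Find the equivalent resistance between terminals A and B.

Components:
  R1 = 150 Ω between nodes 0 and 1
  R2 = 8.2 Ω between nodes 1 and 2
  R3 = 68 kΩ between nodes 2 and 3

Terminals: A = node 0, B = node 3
Reduce the network between node 0 (A) and node 3 (B) by series/parallel combination:
  Rs1 = R1 + R2 (series, joined only at node 1) = 150 + 8.2 = 158.2 Ω
  Rs2 = R3 + Rs1 (series, joined only at node 2) = 68000 + 158.2 = 68160 Ω
R_eq = 68.16 kΩ

Final answer: 68.16 kΩ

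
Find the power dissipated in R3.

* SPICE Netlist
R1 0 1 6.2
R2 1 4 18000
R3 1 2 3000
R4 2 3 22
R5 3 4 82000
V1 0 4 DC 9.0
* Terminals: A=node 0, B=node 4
Nodal analysis, taking node 4 as the 0 V reference.
Source V1 fixes V_0 = 9 V.
KCL at each unknown node (sum of currents leaving = 0; resistances in Ω):
  Node 1: (V_1 - 9)/6.2 + (V_1 - 0)/18000 + (V_1 - V_2)/3000 = 0
  Node 2: (V_2 - V_1)/3000 + (V_2 - V_3)/22 = 0
  Node 3: (V_3 - V_2)/22 + (V_3 - 0)/82000 = 0
Collecting terms (coefficients in siemens):
  0.1617·V_1 - 0.0003333·V_2 = 1.452
  0.04579·V_2 - 0.0003333·V_1 - 0.04545·V_3 = 0
  0.04547·V_3 - 0.04545·V_2 = 0
Solving these 3 simultaneous equations (Gaussian elimination) gives:
  V_1 = 8.996 V, V_2 = 8.679 V, V_3 = 8.676 V
I_R3 = (V_1 - V_2)/R3 = (8.996 - 8.679)/3000 = 0.0001058 A
P_R3 = I_R3² × R3 = (0.0001058)² × 3000 = 0.00003359 W

Final answer: 3.359e-05 W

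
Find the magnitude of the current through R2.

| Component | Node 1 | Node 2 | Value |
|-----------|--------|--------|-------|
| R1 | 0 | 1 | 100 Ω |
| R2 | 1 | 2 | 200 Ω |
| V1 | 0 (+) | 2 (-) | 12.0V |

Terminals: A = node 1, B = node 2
Nodal analysis, taking node 2 as the 0 V reference.
Source V1 fixes V_0 = 12 V.
KCL at each unknown node (sum of currents leaving = 0; resistances in Ω):
  Node 1: (V_1 - 12)/100 + (V_1 - 0)/200 = 0
Collecting terms: 0.015 × V_1 = 0.12  =>  V_1 = 8 V
I_R2 = (V_1 - V_2)/R2 = (8 - 0)/200 = 0.04 A
|I_R2| = 0.04 A

Final answer: |I_R2| = 0.04 A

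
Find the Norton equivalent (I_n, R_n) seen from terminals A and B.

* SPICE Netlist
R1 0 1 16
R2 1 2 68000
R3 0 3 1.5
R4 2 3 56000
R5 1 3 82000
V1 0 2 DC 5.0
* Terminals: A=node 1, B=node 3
Find the Thévenin equivalent first; then I_n = V_th/R_th and R_n = R_th.
Step 1 — V_th is the open-circuit voltage V_A - V_B (nothing connected across the terminals).
Nodal analysis, taking node 2 as the 0 V reference.
Source V1 fixes V_0 = 5 V.
KCL at each unknown node (sum of currents leaving = 0; resistances in Ω):
  Node 1: (V_1 - 5)/16 + (V_1 - 0)/68000 + (V_1 - V_3)/82000 = 0
  Node 3: (V_3 - 5)/1.5 + (V_3 - 0)/56000 + (V_3 - V_1)/82000 = 0
Collecting terms (coefficients in siemens):
  0.06253·V_1 - 0.0000122·V_3 = 0.3125
  0.6667·V_3 - 0.0000122·V_1 = 3.333
Determinant D = (0.06253)(0.6667) - (-0.0000122)(-0.0000122) = 0.04169
V_1 = [(0.3125)(0.6667) - (-0.0000122)(3.333)]/D = 4.999 V
V_3 = [(0.06253)(3.333) - (0.3125)(-0.0000122)]/D = 5 V
V_th = V_1 - V_3 = 4.999 - 5 = -0.001042 V
Step 2 — R_th: zero the source — replace V1 by a short circuit (node 2 merges into node 0) — and find the resistance seen between A (node 1) and B (node 3).
Reduce the network between node 1 (A) and node 3 (B) by series/parallel combination:
  Rp1 = R1 ‖ R2 (parallel, both between nodes 0 and 1) = 1/(1/16 + 1/68000) = 16 Ω
  Rp2 = R3 ‖ R4 (parallel, both between nodes 0 and 3) = 1/(1/1.5 + 1/56000) = 1.5 Ω
  Rs1 = Rp1 + Rp2 (series, joined only at node 0) = 16 + 1.5 = 17.5 Ω
  Rp3 = R5 ‖ Rs1 (parallel, both between nodes 1 and 3) = 1/(1/82000 + 1/17.5) = 17.49 Ω
R_th = 17.49 Ω
I_n = V_th/R_th = -0.001042/17.49 = -0.00005957 A, and R_n = R_th = 17.49 Ω

Final answer: I_n = -5.957e-05 A, R_n = 17.49 Ω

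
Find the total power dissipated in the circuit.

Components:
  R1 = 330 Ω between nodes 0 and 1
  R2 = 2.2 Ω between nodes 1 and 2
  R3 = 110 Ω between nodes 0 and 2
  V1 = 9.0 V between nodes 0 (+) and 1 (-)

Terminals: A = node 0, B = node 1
Nodal analysis, taking node 1 as the 0 V reference.
Source V1 fixes V_0 = 9 V.
KCL at each unknown node (sum of currents leaving = 0; resistances in Ω):
  Node 2: (V_2 - 0)/2.2 + (V_2 - 9)/110 = 0
Collecting terms: 0.4636 × V_2 = 0.08182  =>  V_2 = 0.1765 V
Power in each resistor, P = (ΔV)²/R:
  P_R1 = (9 - 0)²/330 = 0.2455 W
  P_R2 = (0 - 0.1765)²/2.2 = 0.01416 W
  P_R3 = (9 - 0.1765)²/110 = 0.7078 W
P_total = P_R1 + P_R2 + P_R3 = 0.9674 W

Final answer: 0.9674 W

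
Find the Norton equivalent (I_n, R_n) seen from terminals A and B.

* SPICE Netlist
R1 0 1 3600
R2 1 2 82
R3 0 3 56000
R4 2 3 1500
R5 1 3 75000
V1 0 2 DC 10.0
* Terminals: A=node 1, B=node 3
Find the Thévenin equivalent first; then I_n = V_th/R_th and R_n = R_th.
Step 1 — V_th is the open-circuit voltage V_A - V_B (nothing connected across the terminals).
Nodal analysis, taking node 2 as the 0 V reference.
Source V1 fixes V_0 = 10 V.
KCL at each unknown node (sum of currents leaving = 0; resistances in Ω):
  Node 1: (V_1 - 10)/3600 + (V_1 - 0)/82 + (V_1 - V_3)/75000 = 0
  Node 3: (V_3 - 10)/56000 + (V_3 - 0)/1500 + (V_3 - V_1)/75000 = 0
Collecting terms (coefficients in siemens):
  0.01249·V_1 - 0.00001333·V_3 = 0.002778
  0.0006979·V_3 - 0.00001333·V_1 = 0.0001786
Determinant D = (0.01249)(0.0006979) - (-0.00001333)(-0.00001333) = 0.000008713
V_1 = [(0.002778)(0.0006979) - (-0.00001333)(0.0001786)]/D = 0.2227 V
V_3 = [(0.01249)(0.0001786) - (0.002778)(-0.00001333)]/D = 0.2601 V
V_th = V_1 - V_3 = 0.2227 - 0.2601 = -0.0374 V
Step 2 — R_th: zero the source — replace V1 by a short circuit (node 2 merges into node 0) — and find the resistance seen between A (node 1) and B (node 3).
Reduce the network between node 1 (A) and node 3 (B) by series/parallel combination:
  Rp1 = R1 ‖ R2 (parallel, both between nodes 0 and 1) = 1/(1/3600 + 1/82) = 80.17 Ω
  Rp2 = R3 ‖ R4 (parallel, both between nodes 0 and 3) = 1/(1/56000 + 1/1500) = 1461 Ω
  Rs1 = Rp1 + Rp2 (series, joined only at node 0) = 80.17 + 1461 = 1541 Ω
  Rp3 = R5 ‖ Rs1 (parallel, both between nodes 1 and 3) = 1/(1/75000 + 1/1541) = 1510 Ω
R_th = 1.51 kΩ
I_n = V_th/R_th = -0.0374/1510 = -0.00002477 A, and R_n = R_th = 1.51 kΩ

Final answer: I_n = -2.477e-05 A, R_n = 1.51 kΩ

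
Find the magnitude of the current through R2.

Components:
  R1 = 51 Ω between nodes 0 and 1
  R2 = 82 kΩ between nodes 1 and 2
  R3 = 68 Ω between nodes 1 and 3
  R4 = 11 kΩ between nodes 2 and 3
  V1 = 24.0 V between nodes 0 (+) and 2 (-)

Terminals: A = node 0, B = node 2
Nodal analysis, taking node 2 as the 0 V reference.
Source V1 fixes V_0 = 24 V.
KCL at each unknown node (sum of currents leaving = 0; resistances in Ω):
  Node 1: (V_1 - 24)/51 + (V_1 - 0)/82000 + (V_1 - V_3)/68 = 0
  Node 3: (V_3 - V_1)/68 + (V_3 - 0)/11000 = 0
Collecting terms (coefficients in siemens):
  0.03433·V_1 - 0.01471·V_3 = 0.4706
  0.0148·V_3 - 0.01471·V_1 = 0
Determinant D = (0.03433)(0.0148) - (-0.01471)(-0.01471) = 0.0002917
V_1 = [(0.4706)(0.0148) - (-0.01471)(0)]/D = 23.88 V
V_3 = [(0.03433)(0) - (0.4706)(-0.01471)]/D = 23.73 V
I_R2 = (V_1 - V_2)/R2 = (23.88 - 0)/82000 = 0.0002912 A
|I_R2| = 0.0002912 A

Final answer: |I_R2| = 0.0002912 A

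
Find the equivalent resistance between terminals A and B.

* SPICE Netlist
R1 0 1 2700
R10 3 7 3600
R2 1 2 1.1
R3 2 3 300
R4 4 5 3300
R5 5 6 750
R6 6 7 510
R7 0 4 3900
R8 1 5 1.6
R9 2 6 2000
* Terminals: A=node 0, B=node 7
The network is not a plain series/parallel combination. Inject a 1 A test current into terminal A (node 0) and return it from terminal B (node 7); then R_eq = V_A / (1 A).
Nodal analysis, taking node 7 as the 0 V reference.
Current source I_test pushes 1 A into node 0 and draws it out of node 7.
KCL at each unknown node (sum of currents leaving = 0; resistances in Ω):
  Node 0: (V_0 - V_1)/2700 + (V_0 - V_4)/3900 - 1 = 0
  Node 1: (V_1 - V_0)/2700 + (V_1 - V_2)/1.1 + (V_1 - V_5)/1.6 = 0
  Node 2: (V_2 - V_1)/1.1 + (V_2 - V_3)/300 + (V_2 - V_6)/2000 = 0
  Node 3: (V_3 - V_2)/300 + (V_3 - 0)/3600 = 0
  Node 4: (V_4 - V_0)/3900 + (V_4 - V_5)/3300 = 0
  Node 5: (V_5 - V_1)/1.6 + (V_5 - V_4)/3300 + (V_5 - V_6)/750 = 0
  Node 6: (V_6 - V_2)/2000 + (V_6 - V_5)/750 + (V_6 - 0)/510 = 0
Collecting terms (coefficients in siemens):
  0.0006268·V_0 - 0.0003704·V_1 - 0.0002564·V_4 = 1
  1.534·V_1 - 0.0003704·V_0 - 0.9091·V_2 - 0.625·V_5 = 0
  0.9129·V_2 - 0.9091·V_1 - 0.003333·V_3 - 0.0005·V_6 = 0
  0.003611·V_3 - 0.003333·V_2 = 0
  0.0005594·V_4 - 0.0002564·V_0 - 0.000303·V_5 = 0
  0.6266·V_5 - 0.625·V_1 - 0.000303·V_4 - 0.001333·V_6 = 0
  0.003794·V_6 - 0.0005·V_2 - 0.001333·V_5 = 0
Solving these 7 simultaneous equations (Gaussian elimination) gives:
  V_0 = 2795 V, V_1 = 831.1 V, V_2 = 830.7 V, V_3 = 766.8 V
  V_4 = 1731 V, V_5 = 830.7 V, V_6 = 401.4 V
R_eq = V_0 / 1 A = 2795 Ω = 2.795 kΩ

Final answer: 2.795 kΩ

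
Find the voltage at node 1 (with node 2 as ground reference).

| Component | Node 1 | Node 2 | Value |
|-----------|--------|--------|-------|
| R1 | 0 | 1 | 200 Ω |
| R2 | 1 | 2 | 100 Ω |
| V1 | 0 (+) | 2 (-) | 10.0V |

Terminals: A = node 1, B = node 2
Nodal analysis, taking node 2 as the 0 V reference.
Source V1 fixes V_0 = 10 V.
KCL at each unknown node (sum of currents leaving = 0; resistances in Ω):
  Node 1: (V_1 - 10)/200 + (V_1 - 0)/100 = 0
Collecting terms: 0.015 × V_1 = 0.05  =>  V_1 = 3.333 V
The requested potential is V_1 = 3.333 V.

Final answer: V_1 = 3.333 V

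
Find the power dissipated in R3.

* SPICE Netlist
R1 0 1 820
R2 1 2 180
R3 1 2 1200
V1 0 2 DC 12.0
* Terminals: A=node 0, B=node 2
Nodal analysis, taking node 2 as the 0 V reference.
Source V1 fixes V_0 = 12 V.
KCL at each unknown node (sum of currents leaving = 0; resistances in Ω):
  Node 1: (V_1 - 12)/820 + (V_1 - 0)/180 + (V_1 - 0)/1200 = 0
Collecting terms: 0.007608 × V_1 = 0.01463  =>  V_1 = 1.923 V
I_R3 = (V_1 - V_2)/R3 = (1.923 - 0)/1200 = 0.001603 A
P_R3 = I_R3² × R3 = (0.001603)² × 1200 = 0.003083 W

Final answer: 0.003083 W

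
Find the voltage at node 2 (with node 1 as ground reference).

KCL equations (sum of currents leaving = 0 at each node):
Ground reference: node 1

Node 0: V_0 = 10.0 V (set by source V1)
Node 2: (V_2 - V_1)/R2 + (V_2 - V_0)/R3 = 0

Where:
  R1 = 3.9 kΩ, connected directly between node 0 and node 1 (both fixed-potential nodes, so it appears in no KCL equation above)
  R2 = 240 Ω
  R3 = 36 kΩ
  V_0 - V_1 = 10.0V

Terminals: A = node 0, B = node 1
Nodal analysis, taking node 1 as the 0 V reference.
Source V1 fixes V_0 = 10 V.
KCL at each unknown node (sum of currents leaving = 0; resistances in Ω):
  Node 2: (V_2 - 0)/240 + (V_2 - 10)/36000 = 0
Collecting terms: 0.004194 × V_2 = 0.0002778  =>  V_2 = 0.06623 V
The requested potential is V_2 = 0.06623 V.

Final answer: V_2 = 0.06623 V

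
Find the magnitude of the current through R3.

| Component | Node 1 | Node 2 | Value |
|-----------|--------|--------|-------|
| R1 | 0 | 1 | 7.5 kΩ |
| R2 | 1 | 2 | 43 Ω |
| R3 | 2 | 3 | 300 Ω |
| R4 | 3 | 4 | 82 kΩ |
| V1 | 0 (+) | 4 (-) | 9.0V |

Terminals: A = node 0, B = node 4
Nodal analysis, taking node 4 as the 0 V reference.
Source V1 fixes V_0 = 9 V.
KCL at each unknown node (sum of currents leaving = 0; resistances in Ω):
  Node 1: (V_1 - 9)/7500 + (V_1 - V_2)/43 = 0
  Node 2: (V_2 - V_1)/43 + (V_2 - V_3)/300 = 0
  Node 3: (V_3 - V_2)/300 + (V_3 - 0)/82000 = 0
Collecting terms (coefficients in siemens):
  0.02339·V_1 - 0.02326·V_2 = 0.0012
  0.02659·V_2 - 0.02326·V_1 - 0.003333·V_3 = 0
  0.003346·V_3 - 0.003333·V_2 = 0
Solving these 3 simultaneous equations (Gaussian elimination) gives:
  V_1 = 8.249 V, V_2 = 8.244 V, V_3 = 8.214 V
I_R3 = (V_2 - V_3)/R3 = (8.244 - 8.214)/300 = 0.0001002 A
|I_R3| = 0.0001002 A

Final answer: |I_R3| = 0.0001002 A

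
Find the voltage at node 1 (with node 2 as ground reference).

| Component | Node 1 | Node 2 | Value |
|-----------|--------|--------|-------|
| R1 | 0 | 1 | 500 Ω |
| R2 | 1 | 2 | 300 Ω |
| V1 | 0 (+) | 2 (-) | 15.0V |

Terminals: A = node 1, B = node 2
Nodal analysis, taking node 2 as the 0 V reference.
Source V1 fixes V_0 = 15 V.
KCL at each unknown node (sum of currents leaving = 0; resistances in Ω):
  Node 1: (V_1 - 15)/500 + (V_1 - 0)/300 = 0
Collecting terms: 0.005333 × V_1 = 0.03  =>  V_1 = 5.625 V
The requested potential is V_1 = 5.625 V.

Final answer: V_1 = 5.625 V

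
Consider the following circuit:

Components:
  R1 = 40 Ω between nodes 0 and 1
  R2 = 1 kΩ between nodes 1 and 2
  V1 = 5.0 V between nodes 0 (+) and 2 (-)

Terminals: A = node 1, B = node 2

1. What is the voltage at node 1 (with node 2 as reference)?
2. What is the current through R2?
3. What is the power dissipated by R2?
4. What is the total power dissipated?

Nodal analysis, taking node 2 as the 0 V reference.
Source V1 fixes V_0 = 5 V.
KCL at each unknown node (sum of currents leaving = 0; resistances in Ω):
  Node 1: (V_1 - 5)/40 + (V_1 - 0)/1000 = 0
Collecting terms: 0.026 × V_1 = 0.125  =>  V_1 = 4.808 V
Part 1:
  Read off the nodal solution: V_1 = 4.808 V
Part 2:
  I_R2 = (V_1 - V_2)/R2 = (4.808 - 0)/1000 = 0.004808 A
  Magnitude: I_R2 = 0.004808 A
Part 3:
  I_R2 = (V_1 - V_2)/R2 = (4.808 - 0)/1000 = 0.004808 A
  P_R2 = I_R2² × R2 = (0.004808)² × 1000 = 0.02311 W
Part 4:
  Power in each resistor, P = (ΔV)²/R:
    P_R1 = (5 - 4.808)²/40 = 0.0009246 W
    P_R2 = (4.808 - 0)²/1000 = 0.02311 W
  P_total = P_R1 + P_R2 = 0.02404 W

Final answers:
1. V_1 = 4.808 V
2. I_R2 = 0.004808 A
3. P_R2 = 0.02311 W
4. P_total = 0.02404 W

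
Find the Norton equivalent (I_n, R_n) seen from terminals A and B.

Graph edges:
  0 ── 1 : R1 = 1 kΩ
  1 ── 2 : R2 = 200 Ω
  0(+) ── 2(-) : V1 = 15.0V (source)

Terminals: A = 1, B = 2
Find the Thévenin equivalent first; then I_n = V_th/R_th and R_n = R_th.
Step 1 — V_th is the open-circuit voltage V_A - V_B (nothing connected across the terminals).
Nodal analysis, taking node 2 as the 0 V reference.
Source V1 fixes V_0 = 15 V.
KCL at each unknown node (sum of currents leaving = 0; resistances in Ω):
  Node 1: (V_1 - 15)/1000 + (V_1 - 0)/200 = 0
Collecting terms: 0.006 × V_1 = 0.015  =>  V_1 = 2.5 V
V_th = V_1 - V_2 = 2.5 - 0 = 2.5 V
Step 2 — R_th: zero the source — replace V1 by a short circuit (node 2 merges into node 0) — and find the resistance seen between A (node 1) and B (node 0).
Reduce the network between node 1 (A) and node 0 (B) by series/parallel combination:
  Rp1 = R1 ‖ R2 (parallel, both between nodes 0 and 1) = 1/(1/1000 + 1/200) = 166.7 Ω
R_th = 166.7 Ω
I_n = V_th/R_th = 2.5/166.7 = 0.015 A, and R_n = R_th = 166.7 Ω

Final answer: I_n = 0.015 A, R_n = 166.7 Ω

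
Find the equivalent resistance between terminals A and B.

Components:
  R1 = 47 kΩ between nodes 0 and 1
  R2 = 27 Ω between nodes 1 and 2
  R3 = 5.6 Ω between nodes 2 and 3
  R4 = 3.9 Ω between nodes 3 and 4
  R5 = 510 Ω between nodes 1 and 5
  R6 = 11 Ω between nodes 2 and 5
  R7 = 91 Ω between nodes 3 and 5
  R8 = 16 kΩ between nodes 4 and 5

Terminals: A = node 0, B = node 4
The network is not a plain series/parallel combination. Inject a 1 A test current into terminal A (node 0) and return it from terminal B (node 4); then R_eq = V_A / (1 A).
Nodal analysis, taking node 4 as the 0 V reference.
Current source I_test pushes 1 A into node 0 and draws it out of node 4.
KCL at each unknown node (sum of currents leaving = 0; resistances in Ω):
  Node 0: (V_0 - V_1)/47000 - 1 = 0
  Node 1: (V_1 - V_0)/47000 + (V_1 - V_2)/27 + (V_1 - V_5)/510 = 0
  Node 2: (V_2 - V_1)/27 + (V_2 - V_3)/5.6 + (V_2 - V_5)/11 = 0
  Node 3: (V_3 - V_2)/5.6 + (V_3 - 0)/3.9 + (V_3 - V_5)/91 = 0
  Node 5: (V_5 - V_1)/510 + (V_5 - V_2)/11 + (V_5 - V_3)/91 + (V_5 - 0)/16000 = 0
Collecting terms (coefficients in siemens):
  0.00002128·V_0 - 0.00002128·V_1 = 1
  0.03902·V_1 - 0.00002128·V_0 - 0.03704·V_2 - 0.001961·V_5 = 0
  0.3065·V_2 - 0.03704·V_1 - 0.1786·V_3 - 0.09091·V_5 = 0
  0.446·V_3 - 0.1786·V_2 - 0.01099·V_5 = 0
  0.1039·V_5 - 0.001961·V_1 - 0.09091·V_2 - 0.01099·V_3 = 0
Solving these 5 simultaneous equations (Gaussian elimination) gives:
  V_0 = 47030 V, V_1 = 34.81 V, V_2 = 9.175 V, V_3 = 3.898 V
  V_5 = 9.095 V
R_eq = V_0 / 1 A = 47030 Ω = 47.03 kΩ

Final answer: 47.03 kΩ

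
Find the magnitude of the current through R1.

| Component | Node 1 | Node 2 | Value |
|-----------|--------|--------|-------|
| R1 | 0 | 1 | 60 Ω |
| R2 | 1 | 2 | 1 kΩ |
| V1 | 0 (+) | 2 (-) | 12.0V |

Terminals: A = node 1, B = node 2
Nodal analysis, taking node 2 as the 0 V reference.
Source V1 fixes V_0 = 12 V.
KCL at each unknown node (sum of currents leaving = 0; resistances in Ω):
  Node 1: (V_1 - 12)/60 + (V_1 - 0)/1000 = 0
Collecting terms: 0.01767 × V_1 = 0.2  =>  V_1 = 11.32 V
I_R1 = (V_0 - V_1)/R1 = (12 - 11.32)/60 = 0.01132 A
|I_R1| = 0.01132 A

Final answer: |I_R1| = 0.01132 A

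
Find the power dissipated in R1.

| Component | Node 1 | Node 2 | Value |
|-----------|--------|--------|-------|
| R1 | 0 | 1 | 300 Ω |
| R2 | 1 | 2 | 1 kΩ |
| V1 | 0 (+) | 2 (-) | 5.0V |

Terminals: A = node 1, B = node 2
Nodal analysis, taking node 2 as the 0 V reference.
Source V1 fixes V_0 = 5 V.
KCL at each unknown node (sum of currents leaving = 0; resistances in Ω):
  Node 1: (V_1 - 5)/300 + (V_1 - 0)/1000 = 0
Collecting terms: 0.004333 × V_1 = 0.01667  =>  V_1 = 3.846 V
I_R1 = (V_0 - V_1)/R1 = (5 - 3.846)/300 = 0.003846 A
P_R1 = I_R1² × R1 = (0.003846)² × 300 = 0.004438 W

Final answer: 0.004438 W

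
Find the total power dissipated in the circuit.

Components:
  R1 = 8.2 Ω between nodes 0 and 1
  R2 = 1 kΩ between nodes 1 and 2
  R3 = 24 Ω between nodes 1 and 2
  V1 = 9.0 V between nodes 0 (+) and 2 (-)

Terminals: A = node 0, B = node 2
Nodal analysis, taking node 2 as the 0 V reference.
Source V1 fixes V_0 = 9 V.
KCL at each unknown node (sum of currents leaving = 0; resistances in Ω):
  Node 1: (V_1 - 9)/8.2 + (V_1 - 0)/1000 + (V_1 - 0)/24 = 0
Collecting terms: 0.1646 × V_1 = 1.098  =>  V_1 = 6.667 V
Power in each resistor, P = (ΔV)²/R:
  P_R1 = (9 - 6.667)²/8.2 = 0.6636 W
  P_R2 = (6.667 - 0)²/1000 = 0.04445 W
  P_R3 = (6.667 - 0)²/24 = 1.852 W
P_total = P_R1 + P_R2 + P_R3 = 2.56 W

Final answer: 2.56 W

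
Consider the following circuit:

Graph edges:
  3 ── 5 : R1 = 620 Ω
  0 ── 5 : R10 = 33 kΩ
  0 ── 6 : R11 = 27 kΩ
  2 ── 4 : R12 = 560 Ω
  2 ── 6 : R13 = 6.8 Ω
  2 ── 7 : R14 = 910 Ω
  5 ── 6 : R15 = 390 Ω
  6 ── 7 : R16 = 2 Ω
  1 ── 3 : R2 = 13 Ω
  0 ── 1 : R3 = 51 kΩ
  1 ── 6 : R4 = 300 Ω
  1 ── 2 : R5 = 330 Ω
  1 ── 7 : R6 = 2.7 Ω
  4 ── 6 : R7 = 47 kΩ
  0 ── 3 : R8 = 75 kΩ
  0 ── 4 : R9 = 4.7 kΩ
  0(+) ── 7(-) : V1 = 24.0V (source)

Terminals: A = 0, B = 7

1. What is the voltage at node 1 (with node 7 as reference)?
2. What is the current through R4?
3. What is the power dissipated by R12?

Nodal analysis, taking node 7 as the 0 V reference.
Source V1 fixes V_0 = 24 V.
KCL at each unknown node (sum of currents leaving = 0; resistances in Ω):
  Node 1: (V_1 - V_3)/13 + (V_1 - 24)/51000 + (V_1 - V_6)/300 + (V_1 - V_2)/330 + (V_1 - 0)/2.7 = 0
  Node 2: (V_2 - V_1)/330 + (V_2 - V_4)/560 + (V_2 - V_6)/6.8 + (V_2 - 0)/910 = 0
  Node 3: (V_3 - V_5)/620 + (V_3 - V_1)/13 + (V_3 - 24)/75000 = 0
  Node 4: (V_4 - V_6)/47000 + (V_4 - 24)/4700 + (V_4 - V_2)/560 = 0
  Node 5: (V_5 - V_3)/620 + (V_5 - 24)/33000 + (V_5 - V_6)/390 = 0
  Node 6: (V_6 - V_1)/300 + (V_6 - V_4)/47000 + (V_6 - 24)/27000 + (V_6 - V_2)/6.8 + (V_6 - V_5)/390 + (V_6 - 0)/2 = 0
Collecting terms (coefficients in siemens):
  0.4537·V_1 - 0.00303·V_2 - 0.07692·V_3 - 0.003333·V_6 = 0.0004706
  0.153·V_2 - 0.00303·V_1 - 0.001786·V_4 - 0.1471·V_6 = 0
  0.07855·V_3 - 0.07692·V_1 - 0.001613·V_5 = 0.00032
  0.00202·V_4 - 0.001786·V_2 - 0.00002128·V_6 = 0.005106
  0.004207·V_5 - 0.001613·V_3 - 0.002564·V_6 = 0.0007273
  0.653·V_6 - 0.003333·V_1 - 0.1471·V_2 - 0.00002128·V_4 - 0.002564·V_5 = 0.0008889
Solving these 6 simultaneous equations (Gaussian elimination) gives:
  V_1 = 0.003269 V, V_2 = 0.04097 V, V_3 = 0.01105 V, V_4 = 2.565 V
  V_5 = 0.1841 V, V_6 = 0.01141 V
Part 1:
  Read off the nodal solution: V_1 = 0.003269 V
Part 2:
  I_R4 = (V_1 - V_6)/R4 = (0.003269 - 0.01141)/300 = -0.00002714 A
  Magnitude: I_R4 = 0.00002714 A
Part 3:
  I_R12 = (V_2 - V_4)/R12 = (0.04097 - 2.565)/560 = -0.004506 A
  P_R12 = I_R12² × R12 = (-0.004506)² × 560 = 0.01137 W

Final answers:
1. V_1 = 0.003269 V
2. I_R4 = 2.714e-05 A
3. P_R12 = 0.01137 W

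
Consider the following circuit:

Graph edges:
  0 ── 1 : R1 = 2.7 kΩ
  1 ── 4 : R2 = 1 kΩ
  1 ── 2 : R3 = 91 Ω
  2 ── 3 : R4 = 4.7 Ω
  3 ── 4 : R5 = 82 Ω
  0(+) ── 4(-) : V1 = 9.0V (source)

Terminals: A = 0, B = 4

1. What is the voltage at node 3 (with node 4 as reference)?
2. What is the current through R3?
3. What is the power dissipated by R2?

Nodal analysis, taking node 4 as the 0 V reference.
Source V1 fixes V_0 = 9 V.
KCL at each unknown node (sum of currents leaving = 0; resistances in Ω):
  Node 1: (V_1 - 9)/2700 + (V_1 - 0)/1000 + (V_1 - V_2)/91 = 0
  Node 2: (V_2 - V_1)/91 + (V_2 - V_3)/4.7 = 0
  Node 3: (V_3 - V_2)/4.7 + (V_3 - 0)/82 = 0
Collecting terms (coefficients in siemens):
  0.01236·V_1 - 0.01099·V_2 = 0.003333
  0.2238·V_2 - 0.01099·V_1 - 0.2128·V_3 = 0
  0.225·V_3 - 0.2128·V_2 = 0
Solving these 3 simultaneous equations (Gaussian elimination) gives:
  V_1 = 0.4763 V, V_2 = 0.2324 V, V_3 = 0.2198 V
Part 1:
  Read off the nodal solution: V_3 = 0.2198 V
Part 2:
  I_R3 = (V_1 - V_2)/R3 = (0.4763 - 0.2324)/91 = 0.002681 A
  Magnitude: I_R3 = 0.002681 A
Part 3:
  I_R2 = (V_1 - V_4)/R2 = (0.4763 - 0)/1000 = 0.0004763 A
  P_R2 = I_R2² × R2 = (0.0004763)² × 1000 = 0.0002269 W

Final answers:
1. V_3 = 0.2198 V
2. I_R3 = 0.002681 A
3. P_R2 = 0.0002269 W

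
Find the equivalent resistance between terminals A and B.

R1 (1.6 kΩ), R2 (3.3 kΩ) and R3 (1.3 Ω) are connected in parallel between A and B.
Reduce the network between node 0 (A) and node 1 (B) by series/parallel combination:
  Rp1 = R1 ‖ R2 ‖ R3 (parallel, all between nodes 0 and 1) = 1/(1/1600 + 1/3300 + 1/1.3) = 1.298 Ω
R_eq = 1.298 Ω

Final answer: 1.298 Ω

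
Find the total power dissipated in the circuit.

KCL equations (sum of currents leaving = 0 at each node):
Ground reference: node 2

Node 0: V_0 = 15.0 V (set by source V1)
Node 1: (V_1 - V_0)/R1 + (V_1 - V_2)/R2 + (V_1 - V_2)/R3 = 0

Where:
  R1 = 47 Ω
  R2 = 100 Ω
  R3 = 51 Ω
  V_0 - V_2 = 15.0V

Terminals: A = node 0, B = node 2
Nodal analysis, taking node 2 as the 0 V reference.
Source V1 fixes V_0 = 15 V.
KCL at each unknown node (sum of currents leaving = 0; resistances in Ω):
  Node 1: (V_1 - 15)/47 + (V_1 - 0)/100 + (V_1 - 0)/51 = 0
Collecting terms: 0.05088 × V_1 = 0.3191  =>  V_1 = 6.272 V
Power in each resistor, P = (ΔV)²/R:
  P_R1 = (15 - 6.272)²/47 = 1.621 W
  P_R2 = (6.272 - 0)²/100 = 0.3934 W
  P_R3 = (6.272 - 0)²/51 = 0.7713 W
P_total = P_R1 + P_R2 + P_R3 = 2.786 W

Final answer: 2.786 W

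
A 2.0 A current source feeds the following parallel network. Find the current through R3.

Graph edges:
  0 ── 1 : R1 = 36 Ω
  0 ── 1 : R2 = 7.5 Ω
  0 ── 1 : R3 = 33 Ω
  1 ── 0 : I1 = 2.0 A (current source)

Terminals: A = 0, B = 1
All resistors sit directly between nodes 0 and 1, so they are in parallel and share one voltage V; the full source current 2 A splits among them.
1/R_par = 1/36 + 1/7.5 + 1/33 = 0.1914 S  =>  R_par = 5.224 Ω
V = I × R_par = 2 × 5.224 = 10.45 V
I_R3 = V/R3 = 10.45/33 = 0.3166 A

Final answer: 0.3166 A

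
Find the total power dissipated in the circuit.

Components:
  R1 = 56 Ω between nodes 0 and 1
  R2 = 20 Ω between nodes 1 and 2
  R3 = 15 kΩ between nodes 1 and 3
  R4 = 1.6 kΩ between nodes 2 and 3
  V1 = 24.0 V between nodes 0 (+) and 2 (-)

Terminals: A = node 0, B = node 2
Nodal analysis, taking node 2 as the 0 V reference.
Source V1 fixes V_0 = 24 V.
KCL at each unknown node (sum of currents leaving = 0; resistances in Ω):
  Node 1: (V_1 - 24)/56 + (V_1 - 0)/20 + (V_1 - V_3)/15000 = 0
  Node 3: (V_3 - V_1)/15000 + (V_3 - 0)/1600 = 0
Collecting terms (coefficients in siemens):
  0.06792·V_1 - 0.00006667·V_3 = 0.4286
  0.0006917·V_3 - 0.00006667·V_1 = 0
Determinant D = (0.06792)(0.0006917) - (-0.00006667)(-0.00006667) = 0.00004698
V_1 = [(0.4286)(0.0006917) - (-0.00006667)(0)]/D = 6.31 V
V_3 = [(0.06792)(0) - (0.4286)(-0.00006667)]/D = 0.6082 V
Power in each resistor, P = (ΔV)²/R:
  P_R1 = (24 - 6.31)²/56 = 5.588 W
  P_R2 = (6.31 - 0)²/20 = 1.991 W
  P_R3 = (6.31 - 0.6082)²/15000 = 0.002168 W
  P_R4 = (0 - 0.6082)²/1600 = 0.0002312 W
P_total = P_R1 + P_R2 + P_R3 + P_R4 = 7.581 W

Final answer: 7.581 W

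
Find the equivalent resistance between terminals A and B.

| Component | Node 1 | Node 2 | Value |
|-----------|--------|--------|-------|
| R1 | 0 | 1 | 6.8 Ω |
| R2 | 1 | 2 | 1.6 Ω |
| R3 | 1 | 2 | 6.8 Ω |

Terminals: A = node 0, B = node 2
Reduce the network between node 0 (A) and node 2 (B) by series/parallel combination:
  Rp1 = R2 ‖ R3 (parallel, both between nodes 1 and 2) = 1/(1/1.6 + 1/6.8) = 1.295 Ω
  Rs1 = R1 + Rp1 (series, joined only at node 1) = 6.8 + 1.295 = 8.095 Ω
R_eq = 8.095 Ω

Final answer: 8.095 Ω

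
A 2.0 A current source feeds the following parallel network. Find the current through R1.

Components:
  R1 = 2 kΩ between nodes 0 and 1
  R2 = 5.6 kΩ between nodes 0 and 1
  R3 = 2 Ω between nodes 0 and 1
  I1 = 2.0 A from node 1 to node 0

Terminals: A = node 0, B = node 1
All resistors sit directly between nodes 0 and 1, so they are in parallel and share one voltage V; the full source current 2 A splits among them.
1/R_par = 1/2000 + 1/5600 + 1/2 = 0.5007 S  =>  R_par = 1.997 Ω
V = I × R_par = 2 × 1.997 = 3.995 V
I_R1 = V/R1 = 3.995/2000 = 0.001997 A

Final answer: 0.001997 A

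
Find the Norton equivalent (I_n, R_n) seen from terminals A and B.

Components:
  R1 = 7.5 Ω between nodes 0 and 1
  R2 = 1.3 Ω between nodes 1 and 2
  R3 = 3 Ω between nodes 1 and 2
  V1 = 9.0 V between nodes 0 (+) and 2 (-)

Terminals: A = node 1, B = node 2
Find the Thévenin equivalent first; then I_n = V_th/R_th and R_n = R_th.
Step 1 — V_th is the open-circuit voltage V_A - V_B (nothing connected across the terminals).
Nodal analysis, taking node 2 as the 0 V reference.
Source V1 fixes V_0 = 9 V.
KCL at each unknown node (sum of currents leaving = 0; resistances in Ω):
  Node 1: (V_1 - 9)/7.5 + (V_1 - 0)/1.3 + (V_1 - 0)/3 = 0
Collecting terms: 1.236 × V_1 = 1.2  =>  V_1 = 0.971 V
V_th = V_1 - V_2 = 0.971 - 0 = 0.971 V
Step 2 — R_th: zero the source — replace V1 by a short circuit (node 2 merges into node 0) — and find the resistance seen between A (node 1) and B (node 0).
Reduce the network between node 1 (A) and node 0 (B) by series/parallel combination:
  Rp1 = R1 ‖ R2 ‖ R3 (parallel, all between nodes 0 and 1) = 1/(1/7.5 + 1/1.3 + 1/3) = 0.8091 Ω
R_th = 0.8091 Ω
I_n = V_th/R_th = 0.971/0.8091 = 1.2 A, and R_n = R_th = 0.8091 Ω

Final answer: I_n = 1.2 A, R_n = 0.8091 Ω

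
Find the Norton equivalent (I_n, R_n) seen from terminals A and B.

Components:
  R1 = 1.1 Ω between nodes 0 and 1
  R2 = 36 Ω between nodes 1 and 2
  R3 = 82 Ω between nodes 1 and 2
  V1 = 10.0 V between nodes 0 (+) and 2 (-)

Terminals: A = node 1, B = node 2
Find the Thévenin equivalent first; then I_n = V_th/R_th and R_n = R_th.
Step 1 — V_th is the open-circuit voltage V_A - V_B (nothing connected across the terminals).
Nodal analysis, taking node 2 as the 0 V reference.
Source V1 fixes V_0 = 10 V.
KCL at each unknown node (sum of currents leaving = 0; resistances in Ω):
  Node 1: (V_1 - 10)/1.1 + (V_1 - 0)/36 + (V_1 - 0)/82 = 0
Collecting terms: 0.9491 × V_1 = 9.091  =>  V_1 = 9.579 V
V_th = V_1 - V_2 = 9.579 - 0 = 9.579 V
Step 2 — R_th: zero the source — replace V1 by a short circuit (node 2 merges into node 0) — and find the resistance seen between A (node 1) and B (node 0).
Reduce the network between node 1 (A) and node 0 (B) by series/parallel combination:
  Rp1 = R1 ‖ R2 ‖ R3 (parallel, all between nodes 0 and 1) = 1/(1/1.1 + 1/36 + 1/82) = 1.054 Ω
R_th = 1.054 Ω
I_n = V_th/R_th = 9.579/1.054 = 9.091 A, and R_n = R_th = 1.054 Ω

Final answer: I_n = 9.091 A, R_n = 1.054 Ω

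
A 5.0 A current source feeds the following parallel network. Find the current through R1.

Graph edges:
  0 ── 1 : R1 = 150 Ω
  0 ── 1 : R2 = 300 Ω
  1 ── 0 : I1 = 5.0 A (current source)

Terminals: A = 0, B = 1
All resistors sit directly between nodes 0 and 1, so they are in parallel and share one voltage V; the full source current 5 A splits among them.
1/R_par = 1/150 + 1/300 = 0.01 S  =>  R_par = 100 Ω
V = I × R_par = 5 × 100 = 500 V
I_R1 = V/R1 = 500/150 = 3.333 A

Final answer: 3.333 A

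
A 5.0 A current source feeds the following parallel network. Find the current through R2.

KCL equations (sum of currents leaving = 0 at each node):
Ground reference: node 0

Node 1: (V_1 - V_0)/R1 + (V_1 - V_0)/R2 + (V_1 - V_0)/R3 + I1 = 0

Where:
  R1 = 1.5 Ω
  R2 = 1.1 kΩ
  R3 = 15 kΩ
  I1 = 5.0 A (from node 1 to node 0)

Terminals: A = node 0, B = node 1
All resistors sit directly between nodes 0 and 1, so they are in parallel and share one voltage V; the full source current 5 A splits among them.
1/R_par = 1/1.5 + 1/1100 + 1/15000 = 0.6676 S  =>  R_par = 1.498 Ω
V = I × R_par = 5 × 1.498 = 7.489 V
I_R2 = V/R2 = 7.489/1100 = 0.006808 A

Final answer: 0.006808 A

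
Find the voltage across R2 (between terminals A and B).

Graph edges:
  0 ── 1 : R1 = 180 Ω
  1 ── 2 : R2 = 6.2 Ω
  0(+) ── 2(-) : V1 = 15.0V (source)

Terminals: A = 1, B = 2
R1 and R2 are in series across V1 (node 0 → node 1 → node 2), and the output A–B is taken across R2, so this is a voltage divider.
Series current: I = V1/(R1 + R2) = 15/(180 + 6.2) = 15/186.2 = 0.08056 A
V_R2 = I × R2 = V1 × R2/(R1 + R2) = 15 × 6.2/186.2 = 0.4995 V

Final answer: 0.4995 V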